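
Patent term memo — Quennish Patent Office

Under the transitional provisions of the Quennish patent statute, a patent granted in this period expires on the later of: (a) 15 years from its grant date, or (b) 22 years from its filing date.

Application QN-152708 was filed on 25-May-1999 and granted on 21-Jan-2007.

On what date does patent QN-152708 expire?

(a) grant + 15 years → 21 January 2022.
(b) filing + 22 years → 25 May 2021.
Later of the two: 21 January 2022.

2022-01-21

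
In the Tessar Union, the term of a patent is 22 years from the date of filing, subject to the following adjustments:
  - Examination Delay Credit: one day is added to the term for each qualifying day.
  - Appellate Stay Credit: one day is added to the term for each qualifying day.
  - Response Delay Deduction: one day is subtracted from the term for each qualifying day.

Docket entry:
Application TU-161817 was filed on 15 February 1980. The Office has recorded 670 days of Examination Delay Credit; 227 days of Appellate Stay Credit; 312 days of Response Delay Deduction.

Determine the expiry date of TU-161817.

Base term: filing date + 22 years → 15 February 2002.
Examination Delay Credit: +670 days → 17 December 2003.
Appellate Stay Credit: +227 days → 31 July 2004.
Response Delay Deduction: −312 days → 23 September 2003.

2003-09-23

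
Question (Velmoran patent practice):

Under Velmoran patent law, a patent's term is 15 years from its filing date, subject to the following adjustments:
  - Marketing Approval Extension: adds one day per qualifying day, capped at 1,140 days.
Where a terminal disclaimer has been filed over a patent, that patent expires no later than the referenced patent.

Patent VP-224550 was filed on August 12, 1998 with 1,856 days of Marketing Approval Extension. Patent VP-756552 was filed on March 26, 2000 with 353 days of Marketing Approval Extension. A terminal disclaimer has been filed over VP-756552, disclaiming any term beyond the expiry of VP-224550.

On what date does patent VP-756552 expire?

2016-03-13

Natural term of VP-756552:
  Base: filing + 15 years → 26 March 2015.
  Marketing Approval Extension: 353 days (within the 1140-day cap) → +353 days → 13 March 2016.
Expiry of referenced patent VP-224550:
  Base: filing + 15 years → 12 August 2013.
  Marketing Approval Extension: 1856 days claimed exceeds the 1140-day cap, so +1140 days → 25 September 2016.
Terminal disclaimer: VP-756552 expires on the earlier of 13 March 2016 and 25 September 2016.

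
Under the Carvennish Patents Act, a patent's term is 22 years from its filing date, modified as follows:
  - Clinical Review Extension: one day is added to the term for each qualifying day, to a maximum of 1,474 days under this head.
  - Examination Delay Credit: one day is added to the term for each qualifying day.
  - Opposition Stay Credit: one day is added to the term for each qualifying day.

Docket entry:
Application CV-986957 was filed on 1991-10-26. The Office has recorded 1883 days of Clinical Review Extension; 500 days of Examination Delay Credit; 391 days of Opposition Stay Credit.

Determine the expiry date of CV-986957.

2020-04-17

Base term: filing date + 22 years → 26 October 2013.
Clinical Review Extension: 1883 days claimed exceeds the 1474-day cap, so +1474 days → 8 November 2017.
Examination Delay Credit: +500 days → 23 March 2019.
Opposition Stay Credit: +391 days → 17 April 2020.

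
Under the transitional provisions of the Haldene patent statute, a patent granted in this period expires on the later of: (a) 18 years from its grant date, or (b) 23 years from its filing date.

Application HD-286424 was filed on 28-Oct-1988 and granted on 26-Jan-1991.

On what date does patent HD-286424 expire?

(a) grant + 18 years → 26 January 2009.
(b) filing + 23 years → 28 October 2011.
Later of the two: 28 October 2011.

October 28, 2011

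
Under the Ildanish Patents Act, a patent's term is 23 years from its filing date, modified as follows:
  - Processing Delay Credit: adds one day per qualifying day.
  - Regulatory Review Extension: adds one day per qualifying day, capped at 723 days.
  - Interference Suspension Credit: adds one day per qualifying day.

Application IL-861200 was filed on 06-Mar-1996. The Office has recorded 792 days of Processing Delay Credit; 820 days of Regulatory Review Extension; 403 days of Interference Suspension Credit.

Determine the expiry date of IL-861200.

Base term: filing date + 23 years → 6 March 2019.
Processing Delay Credit: +792 days → 6 May 2021.
Regulatory Review Extension: 820 days claimed exceeds the 723-day cap, so +723 days → 29 April 2023.
Interference Suspension Credit: +403 days → 5 June 2024.

2024-06-05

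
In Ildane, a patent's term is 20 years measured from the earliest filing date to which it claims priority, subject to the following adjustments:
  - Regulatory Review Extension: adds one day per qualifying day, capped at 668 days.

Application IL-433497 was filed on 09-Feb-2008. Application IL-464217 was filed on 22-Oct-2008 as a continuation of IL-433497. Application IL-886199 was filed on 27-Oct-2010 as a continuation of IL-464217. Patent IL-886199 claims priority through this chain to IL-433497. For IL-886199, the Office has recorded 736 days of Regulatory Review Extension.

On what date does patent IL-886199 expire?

Earliest priority filing: 9 February 2008.
Base term: 9 February 2008 + 20 years → 9 February 2028.
Regulatory Review Extension: 736 days claimed exceeds the 668-day cap, so +668 days → 8 December 2029.

2029-12-08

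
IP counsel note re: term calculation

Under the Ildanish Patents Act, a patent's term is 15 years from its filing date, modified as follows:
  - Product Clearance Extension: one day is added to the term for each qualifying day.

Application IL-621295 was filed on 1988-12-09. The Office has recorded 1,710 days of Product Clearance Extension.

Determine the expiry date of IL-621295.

Base term: filing date + 15 years → 9 December 2003.
Product Clearance Extension: +1710 days → 14 August 2008.

August 14, 2008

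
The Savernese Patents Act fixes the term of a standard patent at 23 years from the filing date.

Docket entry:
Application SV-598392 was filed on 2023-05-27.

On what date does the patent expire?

Filing date + 23 years → 27 May 2046.

May 27, 2046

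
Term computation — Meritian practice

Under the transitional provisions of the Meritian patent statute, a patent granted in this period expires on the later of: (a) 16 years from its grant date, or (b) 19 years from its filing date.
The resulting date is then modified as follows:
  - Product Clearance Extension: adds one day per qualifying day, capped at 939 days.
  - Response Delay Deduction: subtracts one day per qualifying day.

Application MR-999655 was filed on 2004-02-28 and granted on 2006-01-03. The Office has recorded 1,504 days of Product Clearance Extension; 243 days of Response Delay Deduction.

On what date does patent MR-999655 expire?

(a) grant + 16 years → 3 January 2022.
(b) filing + 19 years → 28 February 2023.
Later of the two: 28 February 2023.
Product Clearance Extension: 1504 days claimed exceeds the 939-day cap, so +939 days → 24 September 2025.
Response Delay Deduction: −243 days → 24 January 2025.

2025-01-24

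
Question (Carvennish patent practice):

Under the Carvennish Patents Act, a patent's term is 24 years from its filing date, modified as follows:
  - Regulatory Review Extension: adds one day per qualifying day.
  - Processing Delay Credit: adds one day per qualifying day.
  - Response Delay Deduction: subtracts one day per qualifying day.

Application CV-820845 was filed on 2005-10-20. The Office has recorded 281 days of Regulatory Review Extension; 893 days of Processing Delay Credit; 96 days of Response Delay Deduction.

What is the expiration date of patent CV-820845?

Base term: filing date + 24 years → 20 October 2029.
Regulatory Review Extension: +281 days → 28 July 2030.
Processing Delay Credit: +893 days → 6 January 2033.
Response Delay Deduction: −96 days → 2 October 2032.

October 2, 2032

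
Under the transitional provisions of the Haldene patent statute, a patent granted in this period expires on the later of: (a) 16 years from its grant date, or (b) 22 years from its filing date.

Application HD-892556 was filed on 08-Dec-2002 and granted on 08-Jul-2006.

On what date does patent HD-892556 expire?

(a) grant + 16 years → 8 July 2022.
(b) filing + 22 years → 8 December 2024.
Later of the two: 8 December 2024.

December 8, 2024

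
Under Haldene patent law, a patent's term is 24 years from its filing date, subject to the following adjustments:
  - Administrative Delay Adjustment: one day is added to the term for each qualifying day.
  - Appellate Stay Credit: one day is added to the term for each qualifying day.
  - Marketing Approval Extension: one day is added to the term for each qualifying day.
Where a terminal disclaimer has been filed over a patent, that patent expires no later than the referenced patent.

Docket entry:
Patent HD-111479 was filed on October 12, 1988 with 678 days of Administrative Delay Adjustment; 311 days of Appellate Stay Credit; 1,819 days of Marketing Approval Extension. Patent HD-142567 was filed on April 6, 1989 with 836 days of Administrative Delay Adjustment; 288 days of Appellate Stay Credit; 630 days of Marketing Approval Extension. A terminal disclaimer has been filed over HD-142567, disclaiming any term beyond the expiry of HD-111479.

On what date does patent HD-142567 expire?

Natural term of HD-142567:
  Base: filing + 24 years → 6 April 2013.
  Administrative Delay Adjustment: +836 days → 21 July 2015.
  Appellate Stay Credit: +288 days → 4 May 2016.
  Marketing Approval Extension: +630 days → 24 January 2018.
Expiry of referenced patent HD-111479:
  Base: filing + 24 years → 12 October 2012.
  Administrative Delay Adjustment: +678 days → 21 August 2014.
  Appellate Stay Credit: +311 days → 28 June 2015.
  Marketing Approval Extension: +1819 days → 20 June 2020.
Terminal disclaimer: HD-142567 expires on the earlier of 24 January 2018 and 20 June 2020.

2018-01-24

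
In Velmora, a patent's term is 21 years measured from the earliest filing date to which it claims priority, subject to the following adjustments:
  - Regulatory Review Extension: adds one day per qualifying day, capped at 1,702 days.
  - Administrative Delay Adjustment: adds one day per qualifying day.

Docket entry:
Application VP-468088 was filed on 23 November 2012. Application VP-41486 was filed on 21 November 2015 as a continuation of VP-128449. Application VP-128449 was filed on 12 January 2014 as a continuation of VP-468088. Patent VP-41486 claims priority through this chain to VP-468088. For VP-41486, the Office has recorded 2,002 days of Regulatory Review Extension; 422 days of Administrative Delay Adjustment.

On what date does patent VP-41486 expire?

Earliest priority filing: 23 November 2012.
Base term: 23 November 2012 + 21 years → 23 November 2033.
Regulatory Review Extension: 2002 days claimed exceeds the 1702-day cap, so +1702 days → 22 July 2038.
Administrative Delay Adjustment: +422 days → 17 September 2039.

September 17, 2039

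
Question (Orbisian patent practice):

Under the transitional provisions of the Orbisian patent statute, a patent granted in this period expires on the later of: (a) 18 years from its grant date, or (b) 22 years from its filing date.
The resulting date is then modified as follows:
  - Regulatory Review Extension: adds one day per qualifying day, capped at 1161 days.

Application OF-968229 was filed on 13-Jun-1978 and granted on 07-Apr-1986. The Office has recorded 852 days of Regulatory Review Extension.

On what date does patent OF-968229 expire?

2006-08-07

(a) grant + 18 years → 7 April 2004.
(b) filing + 22 years → 13 June 2000.
Later of the two: 7 April 2004.
Regulatory Review Extension: 852 days (within the 1161-day cap) → +852 days → 7 August 2006.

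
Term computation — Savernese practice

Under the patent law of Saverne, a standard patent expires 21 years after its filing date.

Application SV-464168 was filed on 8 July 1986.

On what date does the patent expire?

2007-07-08

Filing date + 21 years → 8 July 2007.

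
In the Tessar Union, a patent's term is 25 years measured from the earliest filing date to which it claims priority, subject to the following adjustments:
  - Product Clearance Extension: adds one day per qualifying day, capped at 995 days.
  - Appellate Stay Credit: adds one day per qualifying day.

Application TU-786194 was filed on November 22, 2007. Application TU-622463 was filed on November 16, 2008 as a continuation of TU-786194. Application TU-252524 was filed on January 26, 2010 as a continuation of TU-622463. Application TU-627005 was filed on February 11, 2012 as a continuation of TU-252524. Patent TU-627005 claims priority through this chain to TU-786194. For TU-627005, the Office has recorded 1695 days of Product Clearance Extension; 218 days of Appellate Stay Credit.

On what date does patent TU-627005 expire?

2036-03-19

Earliest priority filing: 22 November 2007.
Base term: 22 November 2007 + 25 years → 22 November 2032.
Product Clearance Extension: 1695 days claimed exceeds the 995-day cap, so +995 days → 14 August 2035.
Appellate Stay Credit: +218 days → 19 March 2036.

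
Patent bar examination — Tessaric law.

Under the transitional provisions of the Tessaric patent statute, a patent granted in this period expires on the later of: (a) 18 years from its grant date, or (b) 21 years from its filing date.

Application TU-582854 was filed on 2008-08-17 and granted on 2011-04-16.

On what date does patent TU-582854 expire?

2029-08-17

(a) grant + 18 years → 16 April 2029.
(b) filing + 21 years → 17 August 2029.
Later of the two: 17 August 2029.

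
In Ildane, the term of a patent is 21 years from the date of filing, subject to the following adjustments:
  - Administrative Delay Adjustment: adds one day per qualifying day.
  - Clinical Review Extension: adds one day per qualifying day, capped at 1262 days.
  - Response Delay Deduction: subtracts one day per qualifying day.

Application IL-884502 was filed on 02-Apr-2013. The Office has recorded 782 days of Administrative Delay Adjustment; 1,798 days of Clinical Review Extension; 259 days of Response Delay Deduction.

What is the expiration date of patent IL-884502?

February 20, 2039

Base term: filing date + 21 years → 2 April 2034.
Administrative Delay Adjustment: +782 days → 23 May 2036.
Clinical Review Extension: 1798 days claimed exceeds the 1262-day cap, so +1262 days → 6 November 2039.
Response Delay Deduction: −259 days → 20 February 2039.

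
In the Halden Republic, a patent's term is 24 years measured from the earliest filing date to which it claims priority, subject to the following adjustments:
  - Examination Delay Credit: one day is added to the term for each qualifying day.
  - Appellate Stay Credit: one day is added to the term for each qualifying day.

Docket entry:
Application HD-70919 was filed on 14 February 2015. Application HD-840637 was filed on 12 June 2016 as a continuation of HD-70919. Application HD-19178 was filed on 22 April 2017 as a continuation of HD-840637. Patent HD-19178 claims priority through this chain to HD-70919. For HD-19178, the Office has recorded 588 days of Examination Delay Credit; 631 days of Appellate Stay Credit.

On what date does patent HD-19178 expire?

2042-06-17

Earliest priority filing: 14 February 2015.
Base term: 14 February 2015 + 24 years → 14 February 2039.
Examination Delay Credit: +588 days → 24 September 2040.
Appellate Stay Credit: +631 days → 17 June 2042.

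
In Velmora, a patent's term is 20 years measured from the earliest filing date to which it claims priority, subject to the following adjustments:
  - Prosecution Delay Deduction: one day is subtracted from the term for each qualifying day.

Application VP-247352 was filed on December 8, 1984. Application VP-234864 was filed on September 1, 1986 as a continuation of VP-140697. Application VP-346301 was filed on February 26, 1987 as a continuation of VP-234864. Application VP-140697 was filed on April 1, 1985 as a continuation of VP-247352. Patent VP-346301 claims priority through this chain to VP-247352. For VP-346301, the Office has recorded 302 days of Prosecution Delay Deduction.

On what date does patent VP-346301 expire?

Earliest priority filing: 8 December 1984.
Base term: 8 December 1984 + 20 years → 8 December 2004.
Prosecution Delay Deduction: −302 days → 10 February 2004.

2004-02-10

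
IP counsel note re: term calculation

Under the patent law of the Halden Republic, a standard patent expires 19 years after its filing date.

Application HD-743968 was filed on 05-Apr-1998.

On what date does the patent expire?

2017-04-05

Filing date + 19 years → 5 April 2017.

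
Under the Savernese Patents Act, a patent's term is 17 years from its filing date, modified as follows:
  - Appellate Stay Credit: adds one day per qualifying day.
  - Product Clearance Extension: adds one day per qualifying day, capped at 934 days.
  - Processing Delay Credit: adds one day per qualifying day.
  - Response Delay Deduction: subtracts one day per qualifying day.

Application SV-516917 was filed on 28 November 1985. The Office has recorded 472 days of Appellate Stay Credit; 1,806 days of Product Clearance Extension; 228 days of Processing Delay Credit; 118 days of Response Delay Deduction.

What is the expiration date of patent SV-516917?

Base term: filing date + 17 years → 28 November 2002.
Appellate Stay Credit: +472 days → 14 March 2004.
Product Clearance Extension: 1806 days claimed exceeds the 934-day cap, so +934 days → 4 October 2006.
Processing Delay Credit: +228 days → 20 May 2007.
Response Delay Deduction: −118 days → 22 January 2007.

2007-01-22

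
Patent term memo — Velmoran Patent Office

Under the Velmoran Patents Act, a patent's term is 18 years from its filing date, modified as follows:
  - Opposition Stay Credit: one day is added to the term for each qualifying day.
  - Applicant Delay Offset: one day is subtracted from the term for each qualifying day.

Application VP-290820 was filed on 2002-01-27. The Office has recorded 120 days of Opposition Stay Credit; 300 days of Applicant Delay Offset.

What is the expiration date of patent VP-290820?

Base term: filing date + 18 years → 27 January 2020.
Opposition Stay Credit: +120 days → 26 May 2020.
Applicant Delay Offset: −300 days → 31 July 2019.

July 31, 2019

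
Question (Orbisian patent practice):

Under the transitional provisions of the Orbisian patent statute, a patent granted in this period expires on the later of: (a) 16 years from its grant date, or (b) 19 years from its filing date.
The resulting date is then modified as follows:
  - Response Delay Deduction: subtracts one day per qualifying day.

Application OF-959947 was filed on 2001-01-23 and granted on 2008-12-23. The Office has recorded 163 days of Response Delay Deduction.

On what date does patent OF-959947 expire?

(a) grant + 16 years → 23 December 2024.
(b) filing + 19 years → 23 January 2020.
Later of the two: 23 December 2024.
Response Delay Deduction: −163 days → 13 July 2024.

2024-07-13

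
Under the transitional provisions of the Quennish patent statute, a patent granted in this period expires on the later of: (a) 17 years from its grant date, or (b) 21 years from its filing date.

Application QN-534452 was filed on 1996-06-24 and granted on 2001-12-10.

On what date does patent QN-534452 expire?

(a) grant + 17 years → 10 December 2018.
(b) filing + 21 years → 24 June 2017.
Later of the two: 10 December 2018.

December 10, 2018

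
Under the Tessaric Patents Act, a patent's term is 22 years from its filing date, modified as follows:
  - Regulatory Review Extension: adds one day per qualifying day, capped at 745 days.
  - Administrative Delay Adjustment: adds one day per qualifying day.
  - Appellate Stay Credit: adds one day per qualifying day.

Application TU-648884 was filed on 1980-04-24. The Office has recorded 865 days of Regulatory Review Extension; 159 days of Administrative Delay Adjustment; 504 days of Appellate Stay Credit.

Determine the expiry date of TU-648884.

Base term: filing date + 22 years → 24 April 2002.
Regulatory Review Extension: 865 days claimed exceeds the 745-day cap, so +745 days → 8 May 2004.
Administrative Delay Adjustment: +159 days → 14 October 2004.
Appellate Stay Credit: +504 days → 2 March 2006.

March 2, 2006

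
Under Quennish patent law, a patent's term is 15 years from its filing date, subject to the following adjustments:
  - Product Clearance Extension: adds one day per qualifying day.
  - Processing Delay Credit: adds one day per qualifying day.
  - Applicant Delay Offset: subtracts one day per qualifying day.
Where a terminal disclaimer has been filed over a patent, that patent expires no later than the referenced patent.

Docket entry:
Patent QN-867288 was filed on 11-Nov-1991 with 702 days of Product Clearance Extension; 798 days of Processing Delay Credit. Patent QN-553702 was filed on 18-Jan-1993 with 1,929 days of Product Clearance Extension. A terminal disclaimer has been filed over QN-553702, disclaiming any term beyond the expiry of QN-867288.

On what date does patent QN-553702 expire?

December 20, 2010

Natural term of QN-553702:
  Base: filing + 15 years → 18 January 2008.
  Product Clearance Extension: +1929 days → 30 April 2013.
Expiry of referenced patent QN-867288:
  Base: filing + 15 years → 11 November 2006.
  Product Clearance Extension: +702 days → 13 October 2008.
  Processing Delay Credit: +798 days → 20 December 2010.
Terminal disclaimer: QN-553702 expires on the earlier of 30 April 2013 and 20 December 2010.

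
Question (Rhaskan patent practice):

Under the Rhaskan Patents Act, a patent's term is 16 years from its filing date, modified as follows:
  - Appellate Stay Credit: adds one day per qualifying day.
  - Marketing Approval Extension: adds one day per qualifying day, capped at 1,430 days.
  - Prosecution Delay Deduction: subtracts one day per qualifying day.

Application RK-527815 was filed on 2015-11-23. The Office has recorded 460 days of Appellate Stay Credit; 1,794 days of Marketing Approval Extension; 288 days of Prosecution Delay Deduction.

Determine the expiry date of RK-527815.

2036-04-12

Base term: filing date + 16 years → 23 November 2031.
Appellate Stay Credit: +460 days → 25 February 2033.
Marketing Approval Extension: 1794 days claimed exceeds the 1430-day cap, so +1430 days → 25 January 2037.
Prosecution Delay Deduction: −288 days → 12 April 2036.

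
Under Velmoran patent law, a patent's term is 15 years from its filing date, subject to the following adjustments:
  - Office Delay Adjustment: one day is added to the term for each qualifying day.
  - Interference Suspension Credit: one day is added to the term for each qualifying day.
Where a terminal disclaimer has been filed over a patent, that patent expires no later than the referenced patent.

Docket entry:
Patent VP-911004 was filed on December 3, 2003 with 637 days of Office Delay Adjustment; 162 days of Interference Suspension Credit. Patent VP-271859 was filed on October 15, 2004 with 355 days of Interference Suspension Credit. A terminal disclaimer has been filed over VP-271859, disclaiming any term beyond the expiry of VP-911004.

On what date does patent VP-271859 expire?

Natural term of VP-271859:
  Base: filing + 15 years → 15 October 2019.
  Interference Suspension Credit: +355 days → 4 October 2020.
Expiry of referenced patent VP-911004:
  Base: filing + 15 years → 3 December 2018.
  Office Delay Adjustment: +637 days → 31 August 2020.
  Interference Suspension Credit: +162 days → 9 February 2021.
Terminal disclaimer: VP-271859 expires on the earlier of 4 October 2020 and 9 February 2021.

2020-10-04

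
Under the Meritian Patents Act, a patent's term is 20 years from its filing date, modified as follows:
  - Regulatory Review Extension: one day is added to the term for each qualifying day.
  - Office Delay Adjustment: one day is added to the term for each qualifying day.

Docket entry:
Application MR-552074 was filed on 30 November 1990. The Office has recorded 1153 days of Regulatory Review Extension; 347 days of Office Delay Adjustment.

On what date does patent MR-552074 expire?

Base term: filing date + 20 years → 30 November 2010.
Regulatory Review Extension: +1153 days → 26 January 2014.
Office Delay Adjustment: +347 days → 8 January 2015.

2015-01-08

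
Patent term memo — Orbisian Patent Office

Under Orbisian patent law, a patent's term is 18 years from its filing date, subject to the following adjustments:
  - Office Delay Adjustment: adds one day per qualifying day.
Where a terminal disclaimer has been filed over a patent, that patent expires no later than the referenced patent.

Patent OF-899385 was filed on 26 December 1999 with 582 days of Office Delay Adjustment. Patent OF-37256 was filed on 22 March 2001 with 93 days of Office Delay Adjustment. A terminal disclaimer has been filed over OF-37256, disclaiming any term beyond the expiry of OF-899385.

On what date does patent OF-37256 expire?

Natural term of OF-37256:
  Base: filing + 18 years → 22 March 2019.
  Office Delay Adjustment: +93 days → 23 June 2019.
Expiry of referenced patent OF-899385:
  Base: filing + 18 years → 26 December 2017.
  Office Delay Adjustment: +582 days → 31 July 2019.
Terminal disclaimer: OF-37256 expires on the earlier of 23 June 2019 and 31 July 2019.

June 23, 2019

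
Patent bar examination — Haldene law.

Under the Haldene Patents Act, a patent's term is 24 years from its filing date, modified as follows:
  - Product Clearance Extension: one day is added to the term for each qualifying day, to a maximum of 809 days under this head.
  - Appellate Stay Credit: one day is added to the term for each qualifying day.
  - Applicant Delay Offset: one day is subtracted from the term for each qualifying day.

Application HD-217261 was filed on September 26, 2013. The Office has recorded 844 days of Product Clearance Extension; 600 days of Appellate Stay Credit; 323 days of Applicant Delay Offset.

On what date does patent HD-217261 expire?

September 16, 2040

Base term: filing date + 24 years → 26 September 2037.
Product Clearance Extension: 844 days claimed exceeds the 809-day cap, so +809 days → 14 December 2039.
Appellate Stay Credit: +600 days → 5 August 2041.
Applicant Delay Offset: −323 days → 16 September 2040.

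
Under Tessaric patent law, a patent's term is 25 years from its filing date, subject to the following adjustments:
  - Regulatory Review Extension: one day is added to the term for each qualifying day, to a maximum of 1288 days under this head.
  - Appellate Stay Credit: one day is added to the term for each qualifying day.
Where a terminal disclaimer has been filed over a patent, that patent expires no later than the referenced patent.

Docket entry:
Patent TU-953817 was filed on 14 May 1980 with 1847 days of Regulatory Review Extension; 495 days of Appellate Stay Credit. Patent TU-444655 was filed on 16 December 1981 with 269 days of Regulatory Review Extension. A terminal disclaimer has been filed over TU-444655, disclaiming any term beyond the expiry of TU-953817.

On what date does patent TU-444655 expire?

2007-09-11

Natural term of TU-444655:
  Base: filing + 25 years → 16 December 2006.
  Regulatory Review Extension: 269 days (within the 1288-day cap) → +269 days → 11 September 2007.
Expiry of referenced patent TU-953817:
  Base: filing + 25 years → 14 May 2005.
  Regulatory Review Extension: 1847 days claimed exceeds the 1288-day cap, so +1288 days → 22 November 2008.
  Appellate Stay Credit: +495 days → 1 April 2010.
Terminal disclaimer: TU-444655 expires on the earlier of 11 September 2007 and 1 April 2010.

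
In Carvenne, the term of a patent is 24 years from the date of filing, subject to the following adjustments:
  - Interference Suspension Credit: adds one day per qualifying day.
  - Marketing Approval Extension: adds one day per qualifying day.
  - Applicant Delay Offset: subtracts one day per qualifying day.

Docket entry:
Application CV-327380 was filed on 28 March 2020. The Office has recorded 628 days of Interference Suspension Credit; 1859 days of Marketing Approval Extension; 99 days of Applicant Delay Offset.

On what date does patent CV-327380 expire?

2050-10-11

Base term: filing date + 24 years → 28 March 2044.
Interference Suspension Credit: +628 days → 16 December 2045.
Marketing Approval Extension: +1859 days → 18 January 2051.
Applicant Delay Offset: −99 days → 11 October 2050.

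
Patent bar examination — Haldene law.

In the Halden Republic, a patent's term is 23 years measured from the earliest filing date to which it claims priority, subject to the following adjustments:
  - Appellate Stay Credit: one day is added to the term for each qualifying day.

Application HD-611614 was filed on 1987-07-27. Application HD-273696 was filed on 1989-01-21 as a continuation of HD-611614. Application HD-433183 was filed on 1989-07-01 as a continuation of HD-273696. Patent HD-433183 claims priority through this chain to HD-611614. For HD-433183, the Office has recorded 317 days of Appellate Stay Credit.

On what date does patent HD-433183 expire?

2011-06-09

Earliest priority filing: 27 July 1987.
Base term: 27 July 1987 + 23 years → 27 July 2010.
Appellate Stay Credit: +317 days → 9 June 2011.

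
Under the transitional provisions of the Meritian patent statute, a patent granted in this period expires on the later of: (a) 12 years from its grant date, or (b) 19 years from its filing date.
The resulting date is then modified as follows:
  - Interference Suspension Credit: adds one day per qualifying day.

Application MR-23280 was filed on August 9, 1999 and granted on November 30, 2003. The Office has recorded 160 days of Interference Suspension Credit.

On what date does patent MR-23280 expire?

(a) grant + 12 years → 30 November 2015.
(b) filing + 19 years → 9 August 2018.
Later of the two: 9 August 2018.
Interference Suspension Credit: +160 days → 16 January 2019.

January 16, 2019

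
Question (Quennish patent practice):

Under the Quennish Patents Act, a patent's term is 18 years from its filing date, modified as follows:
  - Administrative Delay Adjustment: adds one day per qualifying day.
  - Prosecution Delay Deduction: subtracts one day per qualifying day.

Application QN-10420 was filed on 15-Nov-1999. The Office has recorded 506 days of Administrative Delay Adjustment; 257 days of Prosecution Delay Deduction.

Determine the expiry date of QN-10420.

Base term: filing date + 18 years → 15 November 2017.
Administrative Delay Adjustment: +506 days → 5 April 2019.
Prosecution Delay Deduction: −257 days → 22 July 2018.

2018-07-22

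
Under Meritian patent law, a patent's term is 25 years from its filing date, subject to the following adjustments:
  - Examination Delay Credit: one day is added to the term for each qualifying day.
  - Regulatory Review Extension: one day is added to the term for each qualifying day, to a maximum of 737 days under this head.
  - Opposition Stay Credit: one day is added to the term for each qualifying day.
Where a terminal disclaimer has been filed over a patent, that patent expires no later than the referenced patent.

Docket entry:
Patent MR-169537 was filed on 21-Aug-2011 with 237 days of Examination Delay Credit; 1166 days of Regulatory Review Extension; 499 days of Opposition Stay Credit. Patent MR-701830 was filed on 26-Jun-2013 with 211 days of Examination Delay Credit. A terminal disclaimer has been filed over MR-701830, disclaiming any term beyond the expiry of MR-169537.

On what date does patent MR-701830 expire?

2039-01-23

Natural term of MR-701830:
  Base: filing + 25 years → 26 June 2038.
  Examination Delay Credit: +211 days → 23 January 2039.
Expiry of referenced patent MR-169537:
  Base: filing + 25 years → 21 August 2036.
  Examination Delay Credit: +237 days → 15 April 2037.
  Regulatory Review Extension: 1166 days claimed exceeds the 737-day cap, so +737 days → 22 April 2039.
  Opposition Stay Credit: +499 days → 2 September 2040.
Terminal disclaimer: MR-701830 expires on the earlier of 23 January 2039 and 2 September 2040.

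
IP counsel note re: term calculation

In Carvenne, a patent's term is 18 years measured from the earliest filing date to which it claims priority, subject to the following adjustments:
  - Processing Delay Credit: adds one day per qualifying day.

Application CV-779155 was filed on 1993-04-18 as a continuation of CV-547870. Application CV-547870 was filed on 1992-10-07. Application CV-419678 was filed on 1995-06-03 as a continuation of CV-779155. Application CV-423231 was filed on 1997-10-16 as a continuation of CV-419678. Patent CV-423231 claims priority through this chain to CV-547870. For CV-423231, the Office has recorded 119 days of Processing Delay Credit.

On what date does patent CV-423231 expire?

Earliest priority filing: 7 October 1992.
Base term: 7 October 1992 + 18 years → 7 October 2010.
Processing Delay Credit: +119 days → 3 February 2011.

February 3, 2011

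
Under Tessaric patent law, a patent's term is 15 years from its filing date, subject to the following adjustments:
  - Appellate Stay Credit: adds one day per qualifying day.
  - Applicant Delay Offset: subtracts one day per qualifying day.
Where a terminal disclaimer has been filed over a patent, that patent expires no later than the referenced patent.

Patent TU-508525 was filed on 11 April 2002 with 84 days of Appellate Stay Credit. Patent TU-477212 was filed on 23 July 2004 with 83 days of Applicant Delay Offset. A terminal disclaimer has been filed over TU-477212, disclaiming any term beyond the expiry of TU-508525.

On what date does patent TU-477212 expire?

July 4, 2017

Natural term of TU-477212:
  Base: filing + 15 years → 23 July 2019.
  Applicant Delay Offset: −83 days → 1 May 2019.
Expiry of referenced patent TU-508525:
  Base: filing + 15 years → 11 April 2017.
  Appellate Stay Credit: +84 days → 4 July 2017.
Terminal disclaimer: TU-477212 expires on the earlier of 1 May 2019 and 4 July 2017.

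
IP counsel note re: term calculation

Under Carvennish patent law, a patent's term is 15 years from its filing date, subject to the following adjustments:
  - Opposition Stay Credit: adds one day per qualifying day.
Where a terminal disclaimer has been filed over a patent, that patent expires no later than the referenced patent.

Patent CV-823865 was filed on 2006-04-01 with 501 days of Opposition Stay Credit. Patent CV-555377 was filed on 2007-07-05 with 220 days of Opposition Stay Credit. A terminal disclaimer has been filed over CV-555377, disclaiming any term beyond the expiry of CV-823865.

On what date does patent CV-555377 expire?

Natural term of CV-555377:
  Base: filing + 15 years → 5 July 2022.
  Opposition Stay Credit: +220 days → 10 February 2023.
Expiry of referenced patent CV-823865:
  Base: filing + 15 years → 1 April 2021.
  Opposition Stay Credit: +501 days → 15 August 2022.
Terminal disclaimer: CV-555377 expires on the earlier of 10 February 2023 and 15 August 2022.

2022-08-15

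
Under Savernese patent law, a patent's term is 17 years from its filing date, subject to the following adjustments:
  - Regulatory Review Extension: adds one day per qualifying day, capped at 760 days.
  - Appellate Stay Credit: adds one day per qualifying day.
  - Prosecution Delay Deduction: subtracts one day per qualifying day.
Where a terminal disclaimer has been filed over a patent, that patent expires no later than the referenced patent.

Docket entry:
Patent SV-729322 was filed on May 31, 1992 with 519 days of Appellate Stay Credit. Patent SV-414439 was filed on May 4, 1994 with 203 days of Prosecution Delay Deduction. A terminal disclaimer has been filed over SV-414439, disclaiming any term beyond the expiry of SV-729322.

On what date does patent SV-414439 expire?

2010-10-13

Natural term of SV-414439:
  Base: filing + 17 years → 4 May 2011.
  Prosecution Delay Deduction: −203 days → 13 October 2010.
Expiry of referenced patent SV-729322:
  Base: filing + 17 years → 31 May 2009.
  Appellate Stay Credit: +519 days → 1 November 2010.
Terminal disclaimer: SV-414439 expires on the earlier of 13 October 2010 and 1 November 2010.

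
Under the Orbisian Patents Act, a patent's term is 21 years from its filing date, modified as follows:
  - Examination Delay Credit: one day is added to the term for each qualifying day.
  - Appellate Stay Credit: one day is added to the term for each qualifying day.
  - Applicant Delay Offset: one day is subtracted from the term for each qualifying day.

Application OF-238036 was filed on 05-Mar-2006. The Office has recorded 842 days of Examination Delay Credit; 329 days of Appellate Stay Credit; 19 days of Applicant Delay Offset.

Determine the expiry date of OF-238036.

April 30, 2030

Base term: filing date + 21 years → 5 March 2027.
Examination Delay Credit: +842 days → 24 June 2029.
Appellate Stay Credit: +329 days → 19 May 2030.
Applicant Delay Offset: −19 days → 30 April 2030.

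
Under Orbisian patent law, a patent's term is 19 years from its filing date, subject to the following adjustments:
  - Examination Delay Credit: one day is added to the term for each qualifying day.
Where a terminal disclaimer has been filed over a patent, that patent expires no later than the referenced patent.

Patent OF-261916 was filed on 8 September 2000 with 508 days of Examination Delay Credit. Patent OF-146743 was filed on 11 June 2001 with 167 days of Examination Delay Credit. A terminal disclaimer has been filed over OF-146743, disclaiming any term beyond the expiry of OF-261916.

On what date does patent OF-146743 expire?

November 25, 2020

Natural term of OF-146743:
  Base: filing + 19 years → 11 June 2020.
  Examination Delay Credit: +167 days → 25 November 2020.
Expiry of referenced patent OF-261916:
  Base: filing + 19 years → 8 September 2019.
  Examination Delay Credit: +508 days → 28 January 2021.
Terminal disclaimer: OF-146743 expires on the earlier of 25 November 2020 and 28 January 2021.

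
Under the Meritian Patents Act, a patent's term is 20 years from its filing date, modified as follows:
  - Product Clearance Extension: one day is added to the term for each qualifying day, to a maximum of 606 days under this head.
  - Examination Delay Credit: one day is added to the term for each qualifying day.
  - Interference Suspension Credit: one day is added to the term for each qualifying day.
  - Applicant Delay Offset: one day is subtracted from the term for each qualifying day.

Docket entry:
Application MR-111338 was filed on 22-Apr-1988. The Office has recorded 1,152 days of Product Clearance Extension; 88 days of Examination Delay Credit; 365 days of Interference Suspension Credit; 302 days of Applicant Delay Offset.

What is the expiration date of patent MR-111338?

Base term: filing date + 20 years → 22 April 2008.
Product Clearance Extension: 1152 days claimed exceeds the 606-day cap, so +606 days → 19 December 2009.
Examination Delay Credit: +88 days → 17 March 2010.
Interference Suspension Credit: +365 days → 17 March 2011.
Applicant Delay Offset: −302 days → 19 May 2010.

May 19, 2010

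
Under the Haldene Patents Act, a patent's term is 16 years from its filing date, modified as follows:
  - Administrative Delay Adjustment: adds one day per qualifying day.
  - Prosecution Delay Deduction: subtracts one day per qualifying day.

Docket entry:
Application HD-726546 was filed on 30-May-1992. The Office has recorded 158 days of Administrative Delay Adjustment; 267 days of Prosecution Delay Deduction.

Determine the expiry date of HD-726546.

Base term: filing date + 16 years → 30 May 2008.
Administrative Delay Adjustment: +158 days → 4 November 2008.
Prosecution Delay Deduction: −267 days → 11 February 2008.

February 11, 2008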